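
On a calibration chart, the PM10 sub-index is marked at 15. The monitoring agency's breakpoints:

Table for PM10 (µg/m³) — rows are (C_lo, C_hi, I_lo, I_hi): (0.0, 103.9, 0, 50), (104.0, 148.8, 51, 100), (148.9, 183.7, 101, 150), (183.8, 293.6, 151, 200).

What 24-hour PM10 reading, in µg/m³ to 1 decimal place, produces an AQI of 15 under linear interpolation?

31.2

AQI 15 lies in the 0–50 band, which corresponds to 0.0–103.9 µg/m³.
C = 0.0 + (15−0)×(103.9−0.0)/(50−0) = 0.0 + 15×103.9/50 ≈ 31.170 µg/m³ → 31.2 µg/m³ to 1 dp.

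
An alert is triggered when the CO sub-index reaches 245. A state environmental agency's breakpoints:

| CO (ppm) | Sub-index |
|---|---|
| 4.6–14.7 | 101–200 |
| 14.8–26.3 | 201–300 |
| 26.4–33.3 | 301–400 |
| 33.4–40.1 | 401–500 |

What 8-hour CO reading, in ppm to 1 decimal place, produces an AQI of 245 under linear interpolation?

19.9

AQI 245 lies in the 201–300 band, which corresponds to 14.8–26.3 ppm.
C = 14.8 + (245−201)×(26.3−14.8)/(300−201) = 14.8 + 44×11.5/99 ≈ 19.911 ppm → 19.9 ppm to 1 dp.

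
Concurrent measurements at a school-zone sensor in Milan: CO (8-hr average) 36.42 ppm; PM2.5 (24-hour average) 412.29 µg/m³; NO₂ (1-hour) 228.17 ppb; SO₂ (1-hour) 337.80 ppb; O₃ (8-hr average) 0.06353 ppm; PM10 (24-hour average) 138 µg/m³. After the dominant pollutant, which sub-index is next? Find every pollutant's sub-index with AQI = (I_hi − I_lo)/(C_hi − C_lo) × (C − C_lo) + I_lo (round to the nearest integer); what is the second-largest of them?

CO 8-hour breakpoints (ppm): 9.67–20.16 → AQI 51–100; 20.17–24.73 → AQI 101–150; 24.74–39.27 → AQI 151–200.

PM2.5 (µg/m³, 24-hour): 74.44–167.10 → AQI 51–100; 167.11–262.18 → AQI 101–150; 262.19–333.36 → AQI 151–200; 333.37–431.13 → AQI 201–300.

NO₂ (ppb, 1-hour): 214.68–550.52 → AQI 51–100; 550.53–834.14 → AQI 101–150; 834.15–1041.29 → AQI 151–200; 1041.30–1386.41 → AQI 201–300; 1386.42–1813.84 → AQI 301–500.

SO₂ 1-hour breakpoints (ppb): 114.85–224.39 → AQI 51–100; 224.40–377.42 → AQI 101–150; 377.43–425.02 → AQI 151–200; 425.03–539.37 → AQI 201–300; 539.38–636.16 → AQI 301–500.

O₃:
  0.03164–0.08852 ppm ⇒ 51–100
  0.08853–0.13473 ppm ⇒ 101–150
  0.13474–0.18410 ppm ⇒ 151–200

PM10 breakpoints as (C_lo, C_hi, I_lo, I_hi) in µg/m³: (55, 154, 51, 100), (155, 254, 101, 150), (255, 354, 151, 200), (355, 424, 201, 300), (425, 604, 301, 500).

190

CO: 36.42 lies in 24.74–39.27, so I_lo=151, I_hi=200, C_lo=24.74, C_hi=39.27.
(200−151)/(39.27−24.74) × (36.42−24.74) + 151 = 49/14.53 × 11.68 + 151 ≈ 190.39 → 190.
PM2.5: 412.29 lies in 333.37–431.13, so I_lo=201, I_hi=300, C_lo=333.37, C_hi=431.13.
(300−201)/(431.13−333.37) × (412.29−333.37) + 201 = 99/97.76 × 78.92 + 201 ≈ 280.92 → 281.
NO₂: 228.17 lies in 214.68–550.52, so I_lo=51, I_hi=100, C_lo=214.68, C_hi=550.52.
(100−51)/(550.52−214.68) × (228.17−214.68) + 51 = 49/335.84 × 13.49 + 51 ≈ 52.97 → 53.
SO₂ 337.80: bracket 224.40–377.42 → index 101–150; slope 49/153.02, offset 113.40.
AQI = 101 + 49/153.02·113.40 ≈ 137.31 ⇒ 137.
O₃ 0.06353: bracket 0.03164–0.08852 → index 51–100; slope 49/0.05688, offset 0.03189.
AQI = 51 + 49/0.05688·0.03189 ≈ 78.47 ⇒ 78.
PM10: 138 lies in 55–154, so I_lo=51, I_hi=100, C_lo=55, C_hi=154.
(100−51)/(154−55) × (138−55) + 51 = 49/99 × 83 + 51 ≈ 92.08 → 92.
Sub-indices: CO→190, PM2.5→281, NO₂→53, SO₂→137, O₃→78, PM10→92. Ranked high→low: 281, 190, 137, 92, 78, 53. Second-highest sub-index = 190.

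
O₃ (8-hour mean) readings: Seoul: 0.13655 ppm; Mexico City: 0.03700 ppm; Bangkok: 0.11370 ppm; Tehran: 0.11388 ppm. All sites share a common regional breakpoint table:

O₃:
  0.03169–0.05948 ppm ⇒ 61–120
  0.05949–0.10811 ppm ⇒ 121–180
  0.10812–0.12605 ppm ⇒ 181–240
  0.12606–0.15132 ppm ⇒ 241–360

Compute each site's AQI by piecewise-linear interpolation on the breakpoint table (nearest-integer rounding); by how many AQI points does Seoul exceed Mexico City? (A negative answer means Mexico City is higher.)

218

Seoul: 0.13655 lies in 0.12606–0.15132, so I_lo=241, I_hi=360, C_lo=0.12606, C_hi=0.15132.
(360−241)/(0.15132−0.12606) × (0.13655−0.12606) + 241 = 119/0.02526 × 0.01049 + 241 ≈ 290.42 → 290.
Mexico City: 0.03700 ∈ [0.03169, 0.05948] ↔ index [61, 120].
61 + (0.03700−0.03169)·(120−61)/(0.05948−0.03169) = 61 + 0.00531·59/0.02779 ≈ 72.27, so AQI = 72.
Bangkok: 0.11370 lies in 0.10812–0.12605, so I_lo=181, I_hi=240, C_lo=0.10812, C_hi=0.12605.
(240−181)/(0.12605−0.10812) × (0.11370−0.10812) + 181 = 59/0.01793 × 0.00558 + 181 ≈ 199.36 → 199.
Tehran: 0.11388 ∈ [0.10812, 0.12605] ↔ index [181, 240].
181 + (0.11388−0.10812)·(240−181)/(0.12605−0.10812) = 181 + 0.00576·59/0.01793 ≈ 199.95, so AQI = 200.
AQIs: Seoul=290, Mexico City=72, Bangkok=199, Tehran=200. Seoul (290) − Mexico City (72) = 218.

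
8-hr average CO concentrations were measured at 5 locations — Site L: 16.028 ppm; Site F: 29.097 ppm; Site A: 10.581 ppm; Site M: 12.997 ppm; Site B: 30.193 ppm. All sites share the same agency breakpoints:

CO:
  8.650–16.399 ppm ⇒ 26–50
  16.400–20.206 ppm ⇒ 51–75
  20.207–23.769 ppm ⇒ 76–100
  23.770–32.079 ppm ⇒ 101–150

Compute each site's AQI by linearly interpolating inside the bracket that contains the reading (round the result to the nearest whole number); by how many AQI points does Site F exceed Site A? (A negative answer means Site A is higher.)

100

Site L: 16.028 ∈ [8.650, 16.399] ↔ index [26, 50].
26 + (16.028−8.650)·(50−26)/(16.399−8.650) = 26 + 7.378·24/7.749 ≈ 48.85, so AQI = 49.
Site F: 29.097 lies in 23.770–32.079, so I_lo=101, I_hi=150, C_lo=23.770, C_hi=32.079.
(150−101)/(32.079−23.770) × (29.097−23.770) + 101 = 49/8.309 × 5.327 + 101 ≈ 132.41 → 132.
Site A 10.581: bracket 8.650–16.399 → index 26–50; slope 24/7.749, offset 1.931.
AQI = 26 + 24/7.749·1.931 ≈ 31.98 ⇒ 32.
Site M 12.997: bracket 8.650–16.399 → index 26–50; slope 24/7.749, offset 4.347.
AQI = 26 + 24/7.749·4.347 ≈ 39.46 ⇒ 39.
Site B: 30.193 ∈ [23.770, 32.079] ↔ index [101, 150].
101 + (30.193−23.770)·(150−101)/(32.079−23.770) = 101 + 6.423·49/8.309 ≈ 138.88, so AQI = 139.
AQIs: Site L=49, Site F=132, Site A=32, Site M=39, Site B=139. Site F (132) − Site A (32) = 100.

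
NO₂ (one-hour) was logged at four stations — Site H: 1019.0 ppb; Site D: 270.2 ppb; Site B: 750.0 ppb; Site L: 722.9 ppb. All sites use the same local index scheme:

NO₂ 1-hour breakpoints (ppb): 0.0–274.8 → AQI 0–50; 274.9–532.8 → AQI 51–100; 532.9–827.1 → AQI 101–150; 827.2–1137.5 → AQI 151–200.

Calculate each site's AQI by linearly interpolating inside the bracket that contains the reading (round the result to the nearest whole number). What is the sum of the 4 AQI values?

500

Site H: 1019.0 ∈ [827.2, 1137.5] ↔ index [151, 200].
151 + (1019.0−827.2)·(200−151)/(1137.5−827.2) = 151 + 191.8·49/310.3 ≈ 181.29, so AQI = 181.
Site D: 270.2 ∈ [0.0, 274.8] ↔ index [0, 50].
0 + (270.2−0.0)·(50−0)/(274.8−0.0) = 0 + 270.2·50/274.8 ≈ 49.16, so AQI = 49.
Site B: 750.0 ∈ [532.9, 827.1] ↔ index [101, 150].
101 + (750.0−532.9)·(150−101)/(827.1−532.9) = 101 + 217.1·49/294.2 ≈ 137.16, so AQI = 137.
Site L 722.9: bracket 532.9–827.1 → index 101–150; slope 49/294.2, offset 190.0.
AQI = 101 + 49/294.2·190.0 ≈ 132.65 ⇒ 133.
AQIs: Site H=181, Site D=49, Site B=137, Site L=133. Sum = 181 + 49 + 137 + 133 = 500.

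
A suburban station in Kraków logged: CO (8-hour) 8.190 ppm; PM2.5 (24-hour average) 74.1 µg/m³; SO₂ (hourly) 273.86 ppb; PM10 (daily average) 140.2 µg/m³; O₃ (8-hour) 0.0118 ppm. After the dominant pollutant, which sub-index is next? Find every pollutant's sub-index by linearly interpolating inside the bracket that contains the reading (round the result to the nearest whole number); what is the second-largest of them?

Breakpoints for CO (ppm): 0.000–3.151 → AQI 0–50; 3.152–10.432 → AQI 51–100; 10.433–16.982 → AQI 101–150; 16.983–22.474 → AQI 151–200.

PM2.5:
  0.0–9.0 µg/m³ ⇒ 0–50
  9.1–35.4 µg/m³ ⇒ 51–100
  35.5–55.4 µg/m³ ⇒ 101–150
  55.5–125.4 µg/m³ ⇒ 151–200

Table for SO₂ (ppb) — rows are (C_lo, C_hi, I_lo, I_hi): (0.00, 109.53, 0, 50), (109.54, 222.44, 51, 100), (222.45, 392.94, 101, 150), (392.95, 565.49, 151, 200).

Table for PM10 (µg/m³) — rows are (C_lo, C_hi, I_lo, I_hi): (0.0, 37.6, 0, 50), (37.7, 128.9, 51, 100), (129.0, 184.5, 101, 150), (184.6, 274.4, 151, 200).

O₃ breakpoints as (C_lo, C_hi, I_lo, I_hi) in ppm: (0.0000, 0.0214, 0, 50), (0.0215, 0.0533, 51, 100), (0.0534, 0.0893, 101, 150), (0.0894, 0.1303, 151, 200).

116

CO 8.190: bracket 3.152–10.432 → index 51–100; slope 49/7.280, offset 5.038.
AQI = 51 + 49/7.280·5.038 ≈ 84.91 ⇒ 85.
PM2.5: row 55.5–125.4 (AQI 151–200). (200−151)·(74.1−55.5)/(125.4−55.5) + 151 = 49·18.6/69.9 + 151 ≈ 164.04 → 164.
SO₂: 273.86 lies in 222.45–392.94, so I_lo=101, I_hi=150, C_lo=222.45, C_hi=392.94.
(150−101)/(392.94−222.45) × (273.86−222.45) + 101 = 49/170.49 × 51.41 + 101 ≈ 115.78 → 116.
PM10: row 129.0–184.5 (AQI 101–150). (150−101)·(140.2−129.0)/(184.5−129.0) + 101 = 49·11.2/55.5 + 101 ≈ 110.89 → 111.
O₃: row 0.0000–0.0214 (AQI 0–50). (50−0)·(0.0118−0.0000)/(0.0214−0.0000) + 0 = 50·0.0118/0.0214 + 0 ≈ 27.57 → 28.
Sub-indices: CO→85, PM2.5→164, SO₂→116, PM10→111, O₃→28. Ranked high→low: 164, 116, 111, 85, 28. Second-highest sub-index = 116.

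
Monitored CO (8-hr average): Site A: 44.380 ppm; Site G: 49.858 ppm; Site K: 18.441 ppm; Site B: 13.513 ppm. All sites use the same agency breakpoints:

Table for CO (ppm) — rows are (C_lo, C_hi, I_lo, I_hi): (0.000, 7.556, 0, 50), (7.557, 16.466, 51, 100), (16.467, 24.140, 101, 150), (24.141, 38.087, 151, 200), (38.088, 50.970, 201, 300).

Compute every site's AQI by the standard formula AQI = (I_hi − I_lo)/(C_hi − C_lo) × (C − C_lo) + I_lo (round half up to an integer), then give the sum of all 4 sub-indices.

Site A: row 38.088–50.970 (AQI 201–300). (300−201)·(44.380−38.088)/(50.970−38.088) + 201 = 99·6.292/12.882 + 201 ≈ 249.35 → 249.
Site G: 49.858 lies in 38.088–50.970, so I_lo=201, I_hi=300, C_lo=38.088, C_hi=50.970.
(300−201)/(50.970−38.088) × (49.858−38.088) + 201 = 99/12.882 × 11.770 + 201 ≈ 291.45 → 291.
Site K: row 16.467–24.140 (AQI 101–150). (150−101)·(18.441−16.467)/(24.140−16.467) + 101 = 49·1.974/7.673 + 101 ≈ 113.61 → 114.
Site B: 13.513 lies in 7.557–16.466, so I_lo=51, I_hi=100, C_lo=7.557, C_hi=16.466.
(100−51)/(16.466−7.557) × (13.513−7.557) + 51 = 49/8.909 × 5.956 + 51 ≈ 83.76 → 84.
AQIs: Site A=249, Site G=291, Site K=114, Site B=84. Sum = 249 + 291 + 114 + 84 = 738.

738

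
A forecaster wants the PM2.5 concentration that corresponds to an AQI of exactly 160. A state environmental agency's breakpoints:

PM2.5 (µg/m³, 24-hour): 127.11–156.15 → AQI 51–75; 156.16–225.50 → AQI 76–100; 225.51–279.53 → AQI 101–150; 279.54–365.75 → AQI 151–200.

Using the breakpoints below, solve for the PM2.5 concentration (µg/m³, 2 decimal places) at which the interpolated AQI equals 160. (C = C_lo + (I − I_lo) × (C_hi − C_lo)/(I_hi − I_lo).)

295.37

AQI 160 lies in the 151–200 band, which corresponds to 279.54–365.75 µg/m³.
C = 279.54 + (160−151)×(365.75−279.54)/(200−151) = 279.54 + 9×86.21/49 ≈ 295.3745 µg/m³ → 295.37 µg/m³ to 2 dp.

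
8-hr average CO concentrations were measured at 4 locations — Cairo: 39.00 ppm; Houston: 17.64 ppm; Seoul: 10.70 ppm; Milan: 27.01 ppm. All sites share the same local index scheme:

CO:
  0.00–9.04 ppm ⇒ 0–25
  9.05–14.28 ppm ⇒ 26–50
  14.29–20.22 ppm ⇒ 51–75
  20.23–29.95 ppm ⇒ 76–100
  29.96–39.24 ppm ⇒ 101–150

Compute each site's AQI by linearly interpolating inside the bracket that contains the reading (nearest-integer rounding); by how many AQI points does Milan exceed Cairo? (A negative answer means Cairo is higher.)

Cairo 39.00: bracket 29.96–39.24 → index 101–150; slope 49/9.28, offset 9.04.
AQI = 101 + 49/9.28·9.04 ≈ 148.73 ⇒ 149.
Houston 17.64: bracket 14.29–20.22 → index 51–75; slope 24/5.93, offset 3.35.
AQI = 51 + 24/5.93·3.35 ≈ 64.56 ⇒ 65.
Seoul: row 9.05–14.28 (AQI 26–50). (50−26)·(10.70−9.05)/(14.28−9.05) + 26 = 24·1.65/5.23 + 26 ≈ 33.57 → 34.
Milan: 27.01 ∈ [20.23, 29.95] ↔ index [76, 100].
76 + (27.01−20.23)·(100−76)/(29.95−20.23) = 76 + 6.78·24/9.72 ≈ 92.74, so AQI = 93.
AQIs: Cairo=149, Houston=65, Seoul=34, Milan=93. Milan (93) − Cairo (149) = -56.

-56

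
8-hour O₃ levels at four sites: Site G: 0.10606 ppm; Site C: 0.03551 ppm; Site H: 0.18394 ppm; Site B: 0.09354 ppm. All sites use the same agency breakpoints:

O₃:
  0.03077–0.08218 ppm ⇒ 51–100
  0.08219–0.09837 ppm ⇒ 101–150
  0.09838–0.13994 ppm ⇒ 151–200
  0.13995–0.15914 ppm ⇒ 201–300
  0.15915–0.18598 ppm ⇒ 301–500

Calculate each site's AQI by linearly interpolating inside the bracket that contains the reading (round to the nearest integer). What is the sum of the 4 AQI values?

836

Site G: 0.10606 lies in 0.09838–0.13994, so I_lo=151, I_hi=200, C_lo=0.09838, C_hi=0.13994.
(200−151)/(0.13994−0.09838) × (0.10606−0.09838) + 151 = 49/0.04156 × 0.00768 + 151 ≈ 160.05 → 160.
Site C: 0.03551 lies in 0.03077–0.08218, so I_lo=51, I_hi=100, C_lo=0.03077, C_hi=0.08218.
(100−51)/(0.08218−0.03077) × (0.03551−0.03077) + 51 = 49/0.05141 × 0.00474 + 51 ≈ 55.52 → 56.
Site H: 0.18394 lies in 0.15915–0.18598, so I_lo=301, I_hi=500, C_lo=0.15915, C_hi=0.18598.
(500−301)/(0.18598−0.15915) × (0.18394−0.15915) + 301 = 199/0.02683 × 0.02479 + 301 ≈ 484.87 → 485.
Site B: 0.09354 lies in 0.08219–0.09837, so I_lo=101, I_hi=150, C_lo=0.08219, C_hi=0.09837.
(150−101)/(0.09837−0.08219) × (0.09354−0.08219) + 101 = 49/0.01618 × 0.01135 + 101 ≈ 135.37 → 135.
AQIs: Site G=160, Site C=56, Site H=485, Site B=135. Sum = 160 + 56 + 485 + 135 = 836.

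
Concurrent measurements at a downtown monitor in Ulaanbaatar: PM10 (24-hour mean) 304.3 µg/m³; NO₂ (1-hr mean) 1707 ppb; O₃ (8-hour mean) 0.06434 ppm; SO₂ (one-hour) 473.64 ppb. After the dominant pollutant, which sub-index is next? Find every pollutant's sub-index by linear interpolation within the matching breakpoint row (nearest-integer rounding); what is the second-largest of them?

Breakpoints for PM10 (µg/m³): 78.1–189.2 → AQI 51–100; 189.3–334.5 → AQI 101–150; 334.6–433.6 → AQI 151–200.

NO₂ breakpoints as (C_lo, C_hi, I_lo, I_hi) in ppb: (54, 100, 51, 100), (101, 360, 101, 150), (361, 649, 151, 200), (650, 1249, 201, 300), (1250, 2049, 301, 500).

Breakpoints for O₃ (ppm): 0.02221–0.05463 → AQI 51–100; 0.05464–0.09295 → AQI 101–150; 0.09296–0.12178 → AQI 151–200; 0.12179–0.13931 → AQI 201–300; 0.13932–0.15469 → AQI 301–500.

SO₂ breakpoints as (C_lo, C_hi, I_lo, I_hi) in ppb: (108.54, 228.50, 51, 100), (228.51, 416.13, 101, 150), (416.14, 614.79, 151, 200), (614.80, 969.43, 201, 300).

PM10: 304.3 lies in 189.3–334.5, so I_lo=101, I_hi=150, C_lo=189.3, C_hi=334.5.
(150−101)/(334.5−189.3) × (304.3−189.3) + 101 = 49/145.2 × 115.0 + 101 ≈ 139.81 → 140.
NO₂: row 1250–2049 (AQI 301–500). (500−301)·(1707−1250)/(2049−1250) + 301 = 199·457/799 + 301 ≈ 414.82 → 415.
O₃ 0.06434: bracket 0.05464–0.09295 → index 101–150; slope 49/0.03831, offset 0.00970.
AQI = 101 + 49/0.03831·0.00970 ≈ 113.41 ⇒ 113.
SO₂: 473.64 lies in 416.14–614.79, so I_lo=151, I_hi=200, C_lo=416.14, C_hi=614.79.
(200−151)/(614.79−416.14) × (473.64−416.14) + 151 = 49/198.65 × 57.50 + 151 ≈ 165.18 → 165.
Sub-indices: PM10→140, NO₂→415, O₃→113, SO₂→165. Ranked high→low: 415, 165, 140, 113. Second-highest sub-index = 165.

165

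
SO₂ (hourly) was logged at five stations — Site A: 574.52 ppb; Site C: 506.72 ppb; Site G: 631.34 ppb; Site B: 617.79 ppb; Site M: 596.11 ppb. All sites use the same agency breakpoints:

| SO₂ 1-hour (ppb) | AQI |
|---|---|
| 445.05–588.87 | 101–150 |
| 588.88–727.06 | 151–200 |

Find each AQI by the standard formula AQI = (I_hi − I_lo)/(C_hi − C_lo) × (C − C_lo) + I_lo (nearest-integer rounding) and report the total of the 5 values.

748

Site A 574.52: bracket 445.05–588.87 → index 101–150; slope 49/143.82, offset 129.47.
AQI = 101 + 49/143.82·129.47 ≈ 145.11 ⇒ 145.
Site C: row 445.05–588.87 (AQI 101–150). (150−101)·(506.72−445.05)/(588.87−445.05) + 101 = 49·61.67/143.82 + 101 ≈ 122.01 → 122.
Site G: 631.34 ∈ [588.88, 727.06] ↔ index [151, 200].
151 + (631.34−588.88)·(200−151)/(727.06−588.88) = 151 + 42.46·49/138.18 ≈ 166.06, so AQI = 166.
Site B: 617.79 lies in 588.88–727.06, so I_lo=151, I_hi=200, C_lo=588.88, C_hi=727.06.
(200−151)/(727.06−588.88) × (617.79−588.88) + 151 = 49/138.18 × 28.91 + 151 ≈ 161.25 → 161.
Site M: 596.11 ∈ [588.88, 727.06] ↔ index [151, 200].
151 + (596.11−588.88)·(200−151)/(727.06−588.88) = 151 + 7.23·49/138.18 ≈ 153.56, so AQI = 154.
AQIs: Site A=145, Site C=122, Site G=166, Site B=161, Site M=154. Sum = 145 + 122 + 166 + 161 + 154 = 748.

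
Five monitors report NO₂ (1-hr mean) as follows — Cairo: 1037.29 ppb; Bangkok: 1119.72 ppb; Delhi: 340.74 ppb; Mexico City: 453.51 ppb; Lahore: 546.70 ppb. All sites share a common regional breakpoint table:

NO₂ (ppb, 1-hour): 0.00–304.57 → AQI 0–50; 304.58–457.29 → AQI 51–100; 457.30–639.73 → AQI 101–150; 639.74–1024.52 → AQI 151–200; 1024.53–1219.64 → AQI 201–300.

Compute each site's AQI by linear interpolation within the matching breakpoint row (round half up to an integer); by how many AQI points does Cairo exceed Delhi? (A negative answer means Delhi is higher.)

144

Cairo 1037.29: bracket 1024.53–1219.64 → index 201–300; slope 99/195.11, offset 12.76.
AQI = 201 + 99/195.11·12.76 ≈ 207.47 ⇒ 207.
Bangkok: 1119.72 ∈ [1024.53, 1219.64] ↔ index [201, 300].
201 + (1119.72−1024.53)·(300−201)/(1219.64−1024.53) = 201 + 95.19·99/195.11 ≈ 249.30, so AQI = 249.
Delhi: 340.74 ∈ [304.58, 457.29] ↔ index [51, 100].
51 + (340.74−304.58)·(100−51)/(457.29−304.58) = 51 + 36.16·49/152.71 ≈ 62.60, so AQI = 63.
Mexico City: row 304.58–457.29 (AQI 51–100). (100−51)·(453.51−304.58)/(457.29−304.58) + 51 = 49·148.93/152.71 + 51 ≈ 98.79 → 99.
Lahore: 546.70 ∈ [457.30, 639.73] ↔ index [101, 150].
101 + (546.70−457.30)·(150−101)/(639.73−457.30) = 101 + 89.40·49/182.43 ≈ 125.01, so AQI = 125.
AQIs: Cairo=207, Bangkok=249, Delhi=63, Mexico City=99, Lahore=125. Cairo (207) − Delhi (63) = 144.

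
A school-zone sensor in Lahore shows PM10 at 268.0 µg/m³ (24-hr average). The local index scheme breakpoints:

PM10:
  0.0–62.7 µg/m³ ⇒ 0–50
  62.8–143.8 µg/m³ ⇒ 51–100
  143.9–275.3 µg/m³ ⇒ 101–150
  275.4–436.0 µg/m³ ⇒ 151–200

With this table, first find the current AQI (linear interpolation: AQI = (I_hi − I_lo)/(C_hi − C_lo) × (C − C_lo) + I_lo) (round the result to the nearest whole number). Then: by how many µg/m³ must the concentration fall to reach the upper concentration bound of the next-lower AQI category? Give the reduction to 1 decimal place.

PM10: row 143.9–275.3 (AQI 101–150). (150−101)·(268.0−143.9)/(275.3−143.9) + 101 = 49·124.1/131.4 + 101 ≈ 147.28 → 147.
Current AQI 147 is in the Unhealthy for Sensitive Groups range (101–150). The next-lower category tops out at AQI 100, whose upper concentration bound is 143.8 µg/m³.
Reduction needed = 268.0 − 143.8 = 124.2 µg/m³.

124.2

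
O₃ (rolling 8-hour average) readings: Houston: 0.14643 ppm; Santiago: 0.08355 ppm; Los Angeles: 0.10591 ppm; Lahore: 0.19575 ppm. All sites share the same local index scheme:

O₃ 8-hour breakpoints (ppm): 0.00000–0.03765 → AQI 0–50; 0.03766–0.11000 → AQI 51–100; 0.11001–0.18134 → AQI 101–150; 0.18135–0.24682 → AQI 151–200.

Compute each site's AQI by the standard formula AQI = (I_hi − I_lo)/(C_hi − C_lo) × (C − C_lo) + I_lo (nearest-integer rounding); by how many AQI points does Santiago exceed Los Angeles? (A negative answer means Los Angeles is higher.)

Houston 0.14643: bracket 0.11001–0.18134 → index 101–150; slope 49/0.07133, offset 0.03642.
AQI = 101 + 49/0.07133·0.03642 ≈ 126.02 ⇒ 126.
Santiago: 0.08355 ∈ [0.03766, 0.11000] ↔ index [51, 100].
51 + (0.08355−0.03766)·(100−51)/(0.11000−0.03766) = 51 + 0.04589·49/0.07234 ≈ 82.08, so AQI = 82.
Los Angeles: 0.10591 ∈ [0.03766, 0.11000] ↔ index [51, 100].
51 + (0.10591−0.03766)·(100−51)/(0.11000−0.03766) = 51 + 0.06825·49/0.07234 ≈ 97.23, so AQI = 97.
Lahore: 0.19575 lies in 0.18135–0.24682, so I_lo=151, I_hi=200, C_lo=0.18135, C_hi=0.24682.
(200−151)/(0.24682−0.18135) × (0.19575−0.18135) + 151 = 49/0.06547 × 0.01440 + 151 ≈ 161.78 → 162.
AQIs: Houston=126, Santiago=82, Los Angeles=97, Lahore=162. Santiago (82) − Los Angeles (97) = -15.

-15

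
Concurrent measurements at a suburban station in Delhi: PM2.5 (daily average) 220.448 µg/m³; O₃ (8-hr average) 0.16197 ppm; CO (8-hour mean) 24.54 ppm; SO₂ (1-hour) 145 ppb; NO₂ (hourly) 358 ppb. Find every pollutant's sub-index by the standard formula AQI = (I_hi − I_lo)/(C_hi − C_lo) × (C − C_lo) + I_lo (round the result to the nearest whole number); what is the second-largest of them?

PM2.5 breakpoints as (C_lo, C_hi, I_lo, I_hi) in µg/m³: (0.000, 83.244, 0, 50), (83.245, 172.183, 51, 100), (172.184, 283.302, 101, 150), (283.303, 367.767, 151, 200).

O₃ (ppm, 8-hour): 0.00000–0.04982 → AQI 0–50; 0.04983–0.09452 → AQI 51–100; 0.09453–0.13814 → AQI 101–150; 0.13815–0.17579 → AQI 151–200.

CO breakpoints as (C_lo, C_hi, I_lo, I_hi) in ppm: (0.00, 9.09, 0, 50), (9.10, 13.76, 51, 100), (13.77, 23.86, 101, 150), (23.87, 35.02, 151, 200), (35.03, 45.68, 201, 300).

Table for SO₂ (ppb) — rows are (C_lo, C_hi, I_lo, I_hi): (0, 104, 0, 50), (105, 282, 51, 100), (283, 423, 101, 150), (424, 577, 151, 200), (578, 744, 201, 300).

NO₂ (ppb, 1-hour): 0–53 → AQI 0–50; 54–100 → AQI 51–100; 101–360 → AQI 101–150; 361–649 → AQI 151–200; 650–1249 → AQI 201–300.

PM2.5: 220.448 ∈ [172.184, 283.302] ↔ index [101, 150].
101 + (220.448−172.184)·(150−101)/(283.302−172.184) = 101 + 48.264·49/111.118 ≈ 122.28, so AQI = 122.
O₃: row 0.13815–0.17579 (AQI 151–200). (200−151)·(0.16197−0.13815)/(0.17579−0.13815) + 151 = 49·0.02382/0.03764 + 151 ≈ 182.01 → 182.
CO: row 23.87–35.02 (AQI 151–200). (200−151)·(24.54−23.87)/(35.02−23.87) + 151 = 49·0.67/11.15 + 151 ≈ 153.94 → 154.
SO₂ 145: bracket 105–282 → index 51–100; slope 49/177, offset 40.
AQI = 51 + 49/177·40 ≈ 62.07 ⇒ 62.
NO₂ 358: bracket 101–360 → index 101–150; slope 49/259, offset 257.
AQI = 101 + 49/259·257 ≈ 149.62 ⇒ 150.
Sub-indices: PM2.5→122, O₃→182, CO→154, SO₂→62, NO₂→150. Ranked high→low: 182, 154, 150, 122, 62. Second-highest sub-index = 154.

154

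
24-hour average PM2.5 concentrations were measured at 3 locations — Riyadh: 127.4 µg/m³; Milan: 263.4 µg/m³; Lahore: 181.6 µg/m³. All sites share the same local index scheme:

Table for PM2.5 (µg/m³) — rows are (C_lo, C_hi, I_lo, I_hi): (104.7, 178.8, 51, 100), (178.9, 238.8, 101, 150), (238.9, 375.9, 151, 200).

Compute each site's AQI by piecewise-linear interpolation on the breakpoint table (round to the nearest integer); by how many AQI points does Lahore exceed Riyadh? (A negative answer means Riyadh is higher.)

37

Riyadh 127.4: bracket 104.7–178.8 → index 51–100; slope 49/74.1, offset 22.7.
AQI = 51 + 49/74.1·22.7 ≈ 66.01 ⇒ 66.
Milan 263.4: bracket 238.9–375.9 → index 151–200; slope 49/137.0, offset 24.5.
AQI = 151 + 49/137.0·24.5 ≈ 159.76 ⇒ 160.
Lahore: 181.6 lies in 178.9–238.8, so I_lo=101, I_hi=150, C_lo=178.9, C_hi=238.8.
(150−101)/(238.8−178.9) × (181.6−178.9) + 101 = 49/59.9 × 2.7 + 101 ≈ 103.21 → 103.
AQIs: Riyadh=66, Milan=160, Lahore=103. Lahore (103) − Riyadh (66) = 37.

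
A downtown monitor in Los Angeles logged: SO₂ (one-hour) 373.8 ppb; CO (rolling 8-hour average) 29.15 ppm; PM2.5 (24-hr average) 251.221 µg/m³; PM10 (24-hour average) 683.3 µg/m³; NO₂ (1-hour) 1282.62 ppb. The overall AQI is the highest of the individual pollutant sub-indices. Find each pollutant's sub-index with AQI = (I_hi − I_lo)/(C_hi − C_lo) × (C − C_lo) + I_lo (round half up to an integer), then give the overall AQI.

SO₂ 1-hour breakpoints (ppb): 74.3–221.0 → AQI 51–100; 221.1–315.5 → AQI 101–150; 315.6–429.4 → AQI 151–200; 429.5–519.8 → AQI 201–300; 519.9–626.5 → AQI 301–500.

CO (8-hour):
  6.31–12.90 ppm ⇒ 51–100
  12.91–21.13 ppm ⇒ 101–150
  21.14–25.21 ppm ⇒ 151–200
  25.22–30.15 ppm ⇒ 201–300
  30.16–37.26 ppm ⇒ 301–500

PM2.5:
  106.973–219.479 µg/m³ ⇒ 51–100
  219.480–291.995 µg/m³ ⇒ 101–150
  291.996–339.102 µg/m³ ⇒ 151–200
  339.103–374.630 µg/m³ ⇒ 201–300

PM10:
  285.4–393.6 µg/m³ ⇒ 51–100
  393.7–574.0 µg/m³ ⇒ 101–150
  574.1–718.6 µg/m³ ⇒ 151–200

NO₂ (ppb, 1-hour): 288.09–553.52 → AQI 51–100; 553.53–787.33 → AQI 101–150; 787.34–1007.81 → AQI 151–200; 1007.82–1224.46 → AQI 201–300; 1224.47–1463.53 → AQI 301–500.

SO₂ 373.8: bracket 315.6–429.4 → index 151–200; slope 49/113.8, offset 58.2.
AQI = 151 + 49/113.8·58.2 ≈ 176.06 ⇒ 176.
CO: 29.15 ∈ [25.22, 30.15] ↔ index [201, 300].
201 + (29.15−25.22)·(300−201)/(30.15−25.22) = 201 + 3.93·99/4.93 ≈ 279.92, so AQI = 280.
PM2.5: 251.221 lies in 219.480–291.995, so I_lo=101, I_hi=150, C_lo=219.480, C_hi=291.995.
(150−101)/(291.995−219.480) × (251.221−219.480) + 101 = 49/72.515 × 31.741 + 101 ≈ 122.45 → 122.
PM10: 683.3 ∈ [574.1, 718.6] ↔ index [151, 200].
151 + (683.3−574.1)·(200−151)/(718.6−574.1) = 151 + 109.2·49/144.5 ≈ 188.03, so AQI = 188.
NO₂: row 1224.47–1463.53 (AQI 301–500). (500−301)·(1282.62−1224.47)/(1463.53−1224.47) + 301 = 199·58.15/239.06 + 301 ≈ 349.41 → 349.
Sub-indices: SO₂→176, CO→280, PM2.5→122, PM10→188, NO₂→349. Overall AQI = max = 349; dominant pollutant is NO₂.

349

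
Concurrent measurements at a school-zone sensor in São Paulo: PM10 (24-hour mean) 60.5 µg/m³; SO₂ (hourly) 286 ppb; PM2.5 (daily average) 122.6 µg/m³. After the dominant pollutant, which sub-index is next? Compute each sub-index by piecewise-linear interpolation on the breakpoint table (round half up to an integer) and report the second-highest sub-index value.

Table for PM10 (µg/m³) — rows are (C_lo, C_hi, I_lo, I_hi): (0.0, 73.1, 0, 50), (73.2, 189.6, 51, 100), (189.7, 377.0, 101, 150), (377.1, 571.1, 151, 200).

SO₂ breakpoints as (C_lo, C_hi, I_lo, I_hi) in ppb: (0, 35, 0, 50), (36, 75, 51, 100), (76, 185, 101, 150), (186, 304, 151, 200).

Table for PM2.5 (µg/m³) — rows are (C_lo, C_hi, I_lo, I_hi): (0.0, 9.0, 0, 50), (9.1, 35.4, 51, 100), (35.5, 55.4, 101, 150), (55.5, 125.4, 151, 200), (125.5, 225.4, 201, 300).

193

PM10 60.5: bracket 0.0–73.1 → index 0–50; slope 50/73.1, offset 60.5.
AQI = 0 + 50/73.1·60.5 ≈ 41.38 ⇒ 41.
SO₂: 286 ∈ [186, 304] ↔ index [151, 200].
151 + (286−186)·(200−151)/(304−186) = 151 + 100·49/118 ≈ 192.53, so AQI = 193.
PM2.5: row 55.5–125.4 (AQI 151–200). (200−151)·(122.6−55.5)/(125.4−55.5) + 151 = 49·67.1/69.9 + 151 ≈ 198.04 → 198.
Sub-indices: PM10→41, SO₂→193, PM2.5→198. Ranked high→low: 198, 193, 41. Second-highest sub-index = 193.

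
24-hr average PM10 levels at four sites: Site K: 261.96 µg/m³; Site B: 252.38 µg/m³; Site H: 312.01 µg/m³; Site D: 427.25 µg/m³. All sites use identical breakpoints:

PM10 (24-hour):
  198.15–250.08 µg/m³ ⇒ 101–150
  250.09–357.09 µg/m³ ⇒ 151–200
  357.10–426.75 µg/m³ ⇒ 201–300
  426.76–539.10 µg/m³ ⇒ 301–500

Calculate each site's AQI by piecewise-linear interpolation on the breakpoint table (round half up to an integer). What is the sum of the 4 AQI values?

Site K: row 250.09–357.09 (AQI 151–200). (200−151)·(261.96−250.09)/(357.09−250.09) + 151 = 49·11.87/107.00 + 151 ≈ 156.44 → 156.
Site B: 252.38 lies in 250.09–357.09, so I_lo=151, I_hi=200, C_lo=250.09, C_hi=357.09.
(200−151)/(357.09−250.09) × (252.38−250.09) + 151 = 49/107.00 × 2.29 + 151 ≈ 152.05 → 152.
Site H: 312.01 lies in 250.09–357.09, so I_lo=151, I_hi=200, C_lo=250.09, C_hi=357.09.
(200−151)/(357.09−250.09) × (312.01−250.09) + 151 = 49/107.00 × 61.92 + 151 ≈ 179.36 → 179.
Site D 427.25: bracket 426.76–539.10 → index 301–500; slope 199/112.34, offset 0.49.
AQI = 301 + 199/112.34·0.49 ≈ 301.87 ⇒ 302.
AQIs: Site K=156, Site B=152, Site H=179, Site D=302. Sum = 156 + 152 + 179 + 302 = 789.

789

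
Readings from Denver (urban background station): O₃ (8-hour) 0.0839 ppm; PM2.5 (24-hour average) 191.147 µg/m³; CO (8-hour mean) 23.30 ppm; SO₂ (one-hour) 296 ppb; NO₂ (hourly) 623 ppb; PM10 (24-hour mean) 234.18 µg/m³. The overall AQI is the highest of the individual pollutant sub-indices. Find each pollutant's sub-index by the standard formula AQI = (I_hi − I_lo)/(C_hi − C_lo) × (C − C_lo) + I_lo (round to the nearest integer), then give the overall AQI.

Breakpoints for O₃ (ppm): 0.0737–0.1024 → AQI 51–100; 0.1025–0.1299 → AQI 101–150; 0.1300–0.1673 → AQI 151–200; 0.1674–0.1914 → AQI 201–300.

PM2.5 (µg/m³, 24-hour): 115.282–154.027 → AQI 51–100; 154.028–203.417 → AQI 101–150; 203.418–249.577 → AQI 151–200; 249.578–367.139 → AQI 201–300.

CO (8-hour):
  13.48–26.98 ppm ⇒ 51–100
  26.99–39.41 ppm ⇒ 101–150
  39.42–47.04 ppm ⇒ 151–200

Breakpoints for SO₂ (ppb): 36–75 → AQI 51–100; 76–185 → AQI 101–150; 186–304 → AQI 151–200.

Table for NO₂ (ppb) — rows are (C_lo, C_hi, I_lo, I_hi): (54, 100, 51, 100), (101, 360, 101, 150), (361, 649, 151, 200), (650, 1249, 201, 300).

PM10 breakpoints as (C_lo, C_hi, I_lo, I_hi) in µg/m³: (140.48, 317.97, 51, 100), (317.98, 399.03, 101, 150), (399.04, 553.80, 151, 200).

197

O₃: row 0.0737–0.1024 (AQI 51–100). (100−51)·(0.0839−0.0737)/(0.1024−0.0737) + 51 = 49·0.0102/0.0287 + 51 ≈ 68.41 → 68.
PM2.5: row 154.028–203.417 (AQI 101–150). (150−101)·(191.147−154.028)/(203.417−154.028) + 101 = 49·37.119/49.389 + 101 ≈ 137.83 → 138.
CO 23.30: bracket 13.48–26.98 → index 51–100; slope 49/13.50, offset 9.82.
AQI = 51 + 49/13.50·9.82 ≈ 86.64 ⇒ 87.
SO₂: 296 lies in 186–304, so I_lo=151, I_hi=200, C_lo=186, C_hi=304.
(200−151)/(304−186) × (296−186) + 151 = 49/118 × 110 + 151 ≈ 196.68 → 197.
NO₂: 623 ∈ [361, 649] ↔ index [151, 200].
151 + (623−361)·(200−151)/(649−361) = 151 + 262·49/288 ≈ 195.58, so AQI = 196.
PM10: row 140.48–317.97 (AQI 51–100). (100−51)·(234.18−140.48)/(317.97−140.48) + 51 = 49·93.70/177.49 + 51 ≈ 76.87 → 77.
Sub-indices: O₃→68, PM2.5→138, CO→87, SO₂→197, NO₂→196, PM10→77. Overall AQI = max = 197; dominant pollutant is SO₂.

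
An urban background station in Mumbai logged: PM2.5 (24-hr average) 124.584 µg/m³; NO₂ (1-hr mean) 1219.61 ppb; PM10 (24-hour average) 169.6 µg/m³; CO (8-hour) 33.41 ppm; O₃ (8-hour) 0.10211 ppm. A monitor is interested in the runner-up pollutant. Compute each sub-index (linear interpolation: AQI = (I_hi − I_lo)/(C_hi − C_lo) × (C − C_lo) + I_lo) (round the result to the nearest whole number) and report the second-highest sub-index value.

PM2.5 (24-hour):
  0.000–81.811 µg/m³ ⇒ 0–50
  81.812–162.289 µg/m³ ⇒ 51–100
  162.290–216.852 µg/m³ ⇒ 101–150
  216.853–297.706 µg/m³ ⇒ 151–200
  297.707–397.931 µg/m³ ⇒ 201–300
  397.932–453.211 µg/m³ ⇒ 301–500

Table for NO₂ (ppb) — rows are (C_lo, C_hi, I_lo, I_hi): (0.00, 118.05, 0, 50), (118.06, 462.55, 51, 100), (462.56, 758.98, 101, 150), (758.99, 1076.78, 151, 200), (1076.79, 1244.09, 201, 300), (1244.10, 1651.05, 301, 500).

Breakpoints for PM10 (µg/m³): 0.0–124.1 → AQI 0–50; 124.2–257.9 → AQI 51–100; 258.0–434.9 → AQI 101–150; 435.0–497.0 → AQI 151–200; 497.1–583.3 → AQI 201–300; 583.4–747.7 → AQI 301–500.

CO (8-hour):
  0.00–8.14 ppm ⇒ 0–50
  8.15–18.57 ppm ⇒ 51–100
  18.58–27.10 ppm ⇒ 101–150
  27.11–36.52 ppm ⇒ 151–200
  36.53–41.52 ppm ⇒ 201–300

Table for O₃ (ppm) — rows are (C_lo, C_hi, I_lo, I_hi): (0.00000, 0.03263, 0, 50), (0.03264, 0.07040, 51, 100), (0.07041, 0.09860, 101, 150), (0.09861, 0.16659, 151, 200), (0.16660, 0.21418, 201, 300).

PM2.5: row 81.812–162.289 (AQI 51–100). (100−51)·(124.584−81.812)/(162.289−81.812) + 51 = 49·42.772/80.477 + 51 ≈ 77.04 → 77.
NO₂: row 1076.79–1244.09 (AQI 201–300). (300−201)·(1219.61−1076.79)/(1244.09−1076.79) + 201 = 99·142.82/167.30 + 201 ≈ 285.51 → 286.
PM10: 169.6 lies in 124.2–257.9, so I_lo=51, I_hi=100, C_lo=124.2, C_hi=257.9.
(100−51)/(257.9−124.2) × (169.6−124.2) + 51 = 49/133.7 × 45.4 + 51 ≈ 67.64 → 68.
CO: 33.41 ∈ [27.11, 36.52] ↔ index [151, 200].
151 + (33.41−27.11)·(200−151)/(36.52−27.11) = 151 + 6.30·49/9.41 ≈ 183.81, so AQI = 184.
O₃: 0.10211 ∈ [0.09861, 0.16659] ↔ index [151, 200].
151 + (0.10211−0.09861)·(200−151)/(0.16659−0.09861) = 151 + 0.00350·49/0.06798 ≈ 153.52, so AQI = 154.
Sub-indices: PM2.5→77, NO₂→286, PM10→68, CO→184, O₃→154. Ranked high→low: 286, 184, 154, 77, 68. Second-highest sub-index = 184.

184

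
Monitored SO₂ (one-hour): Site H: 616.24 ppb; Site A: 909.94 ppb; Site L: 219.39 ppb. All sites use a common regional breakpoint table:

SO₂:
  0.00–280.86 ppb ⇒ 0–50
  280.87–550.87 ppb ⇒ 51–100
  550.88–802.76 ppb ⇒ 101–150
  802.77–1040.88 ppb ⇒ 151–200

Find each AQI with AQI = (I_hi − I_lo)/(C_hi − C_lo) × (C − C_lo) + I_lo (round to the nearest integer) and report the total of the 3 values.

326

Site H: 616.24 ∈ [550.88, 802.76] ↔ index [101, 150].
101 + (616.24−550.88)·(150−101)/(802.76−550.88) = 101 + 65.36·49/251.88 ≈ 113.71, so AQI = 114.
Site A: row 802.77–1040.88 (AQI 151–200). (200−151)·(909.94−802.77)/(1040.88−802.77) + 151 = 49·107.17/238.11 + 151 ≈ 173.05 → 173.
Site L: 219.39 ∈ [0.00, 280.86] ↔ index [0, 50].
0 + (219.39−0.00)·(50−0)/(280.86−0.00) = 0 + 219.39·50/280.86 ≈ 39.06, so AQI = 39.
AQIs: Site H=114, Site A=173, Site L=39. Sum = 114 + 173 + 39 = 326.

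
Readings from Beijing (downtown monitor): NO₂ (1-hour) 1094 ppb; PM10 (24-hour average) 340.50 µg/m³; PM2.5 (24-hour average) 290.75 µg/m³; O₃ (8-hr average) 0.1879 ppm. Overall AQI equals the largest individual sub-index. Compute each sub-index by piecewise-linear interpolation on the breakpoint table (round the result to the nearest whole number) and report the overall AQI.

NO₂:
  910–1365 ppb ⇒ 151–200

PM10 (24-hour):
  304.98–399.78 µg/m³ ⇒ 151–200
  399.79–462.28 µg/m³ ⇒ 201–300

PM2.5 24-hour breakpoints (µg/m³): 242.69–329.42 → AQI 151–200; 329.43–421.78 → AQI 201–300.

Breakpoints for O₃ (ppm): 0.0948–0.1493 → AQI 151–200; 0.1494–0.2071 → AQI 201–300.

267

NO₂: 1094 lies in 910–1365, so I_lo=151, I_hi=200, C_lo=910, C_hi=1365.
(200−151)/(1365−910) × (1094−910) + 151 = 49/455 × 184 + 151 ≈ 170.82 → 171.
PM10: 340.50 lies in 304.98–399.78, so I_lo=151, I_hi=200, C_lo=304.98, C_hi=399.78.
(200−151)/(399.78−304.98) × (340.50−304.98) + 151 = 49/94.80 × 35.52 + 151 ≈ 169.36 → 169.
PM2.5: 290.75 ∈ [242.69, 329.42] ↔ index [151, 200].
151 + (290.75−242.69)·(200−151)/(329.42−242.69) = 151 + 48.06·49/86.73 ≈ 178.15, so AQI = 178.
O₃: row 0.1494–0.2071 (AQI 201–300). (300−201)·(0.1879−0.1494)/(0.2071−0.1494) + 201 = 99·0.0385/0.0577 + 201 ≈ 267.06 → 267.
Sub-indices: NO₂→171, PM10→169, PM2.5→178, O₃→267. Overall AQI = max = 267; dominant pollutant is O₃.
AQI 267: Very Unhealthy.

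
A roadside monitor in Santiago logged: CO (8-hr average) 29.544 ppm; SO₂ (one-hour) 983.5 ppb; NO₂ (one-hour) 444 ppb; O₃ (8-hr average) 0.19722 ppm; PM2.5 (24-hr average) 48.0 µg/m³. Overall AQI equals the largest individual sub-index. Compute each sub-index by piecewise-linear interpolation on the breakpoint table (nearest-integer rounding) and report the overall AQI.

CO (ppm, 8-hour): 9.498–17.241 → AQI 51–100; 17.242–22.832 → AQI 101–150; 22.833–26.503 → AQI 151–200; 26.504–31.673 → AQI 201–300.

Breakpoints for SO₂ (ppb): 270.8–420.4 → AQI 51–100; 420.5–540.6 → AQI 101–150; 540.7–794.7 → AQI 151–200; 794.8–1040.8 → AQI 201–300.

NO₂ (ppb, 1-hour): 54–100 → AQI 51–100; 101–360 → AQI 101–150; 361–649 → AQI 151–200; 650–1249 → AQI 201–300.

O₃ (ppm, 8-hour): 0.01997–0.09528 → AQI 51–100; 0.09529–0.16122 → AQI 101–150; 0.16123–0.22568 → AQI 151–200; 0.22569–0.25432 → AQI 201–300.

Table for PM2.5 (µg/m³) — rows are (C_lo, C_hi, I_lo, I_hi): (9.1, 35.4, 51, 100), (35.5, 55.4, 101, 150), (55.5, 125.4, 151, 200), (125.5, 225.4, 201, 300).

277

CO: row 26.504–31.673 (AQI 201–300). (300−201)·(29.544−26.504)/(31.673−26.504) + 201 = 99·3.040/5.169 + 201 ≈ 259.22 → 259.
SO₂: row 794.8–1040.8 (AQI 201–300). (300−201)·(983.5−794.8)/(1040.8−794.8) + 201 = 99·188.7/246.0 + 201 ≈ 276.94 → 277.
NO₂: row 361–649 (AQI 151–200). (200−151)·(444−361)/(649−361) + 151 = 49·83/288 + 151 ≈ 165.12 → 165.
O₃ 0.19722: bracket 0.16123–0.22568 → index 151–200; slope 49/0.06445, offset 0.03599.
AQI = 151 + 49/0.06445·0.03599 ≈ 178.36 ⇒ 178.
PM2.5: 48.0 ∈ [35.5, 55.4] ↔ index [101, 150].
101 + (48.0−35.5)·(150−101)/(55.4−35.5) = 101 + 12.5·49/19.9 ≈ 131.78, so AQI = 132.
Sub-indices: CO→259, SO₂→277, NO₂→165, O₃→178, PM2.5→132. Overall AQI = max = 277; dominant pollutant is SO₂.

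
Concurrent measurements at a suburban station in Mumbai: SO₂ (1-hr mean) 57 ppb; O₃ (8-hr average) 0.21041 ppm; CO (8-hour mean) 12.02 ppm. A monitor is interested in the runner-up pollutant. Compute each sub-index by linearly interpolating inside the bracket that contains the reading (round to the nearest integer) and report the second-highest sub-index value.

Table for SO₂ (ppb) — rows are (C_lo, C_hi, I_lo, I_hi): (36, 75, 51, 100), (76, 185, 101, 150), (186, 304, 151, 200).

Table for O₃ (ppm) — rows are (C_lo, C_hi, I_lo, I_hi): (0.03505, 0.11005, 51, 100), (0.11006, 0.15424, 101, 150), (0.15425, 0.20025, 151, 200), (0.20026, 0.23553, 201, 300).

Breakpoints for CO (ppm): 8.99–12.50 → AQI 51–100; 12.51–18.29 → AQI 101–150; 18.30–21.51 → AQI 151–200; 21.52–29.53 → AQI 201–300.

93

SO₂ 57: bracket 36–75 → index 51–100; slope 49/39, offset 21.
AQI = 51 + 49/39·21 ≈ 77.38 ⇒ 77.
O₃: 0.21041 lies in 0.20026–0.23553, so I_lo=201, I_hi=300, C_lo=0.20026, C_hi=0.23553.
(300−201)/(0.23553−0.20026) × (0.21041−0.20026) + 201 = 99/0.03527 × 0.01015 + 201 ≈ 229.49 → 229.
CO: 12.02 ∈ [8.99, 12.50] ↔ index [51, 100].
51 + (12.02−8.99)·(100−51)/(12.50−8.99) = 51 + 3.03·49/3.51 ≈ 93.30, so AQI = 93.
Sub-indices: SO₂→77, O₃→229, CO→93. Ranked high→low: 229, 93, 77. Second-highest sub-index = 93.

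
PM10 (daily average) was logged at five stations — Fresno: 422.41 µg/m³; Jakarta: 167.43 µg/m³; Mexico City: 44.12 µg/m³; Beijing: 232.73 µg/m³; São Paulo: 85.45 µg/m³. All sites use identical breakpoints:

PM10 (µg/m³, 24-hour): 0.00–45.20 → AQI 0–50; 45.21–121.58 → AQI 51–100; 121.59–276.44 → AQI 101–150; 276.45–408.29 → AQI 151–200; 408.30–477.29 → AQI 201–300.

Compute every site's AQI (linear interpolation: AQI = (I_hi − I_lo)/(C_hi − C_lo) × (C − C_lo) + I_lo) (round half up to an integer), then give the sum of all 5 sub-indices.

Fresno: 422.41 lies in 408.30–477.29, so I_lo=201, I_hi=300, C_lo=408.30, C_hi=477.29.
(300−201)/(477.29−408.30) × (422.41−408.30) + 201 = 99/68.99 × 14.11 + 201 ≈ 221.25 → 221.
Jakarta 167.43: bracket 121.59–276.44 → index 101–150; slope 49/154.85, offset 45.84.
AQI = 101 + 49/154.85·45.84 ≈ 115.51 ⇒ 116.
Mexico City: 44.12 ∈ [0.00, 45.20] ↔ index [0, 50].
0 + (44.12−0.00)·(50−0)/(45.20−0.00) = 0 + 44.12·50/45.20 ≈ 48.81, so AQI = 49.
Beijing 232.73: bracket 121.59–276.44 → index 101–150; slope 49/154.85, offset 111.14.
AQI = 101 + 49/154.85·111.14 ≈ 136.17 ⇒ 136.
São Paulo 85.45: bracket 45.21–121.58 → index 51–100; slope 49/76.37, offset 40.24.
AQI = 51 + 49/76.37·40.24 ≈ 76.82 ⇒ 77.
AQIs: Fresno=221, Jakarta=116, Mexico City=49, Beijing=136, São Paulo=77. Sum = 221 + 116 + 49 + 136 + 77 = 599.

599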